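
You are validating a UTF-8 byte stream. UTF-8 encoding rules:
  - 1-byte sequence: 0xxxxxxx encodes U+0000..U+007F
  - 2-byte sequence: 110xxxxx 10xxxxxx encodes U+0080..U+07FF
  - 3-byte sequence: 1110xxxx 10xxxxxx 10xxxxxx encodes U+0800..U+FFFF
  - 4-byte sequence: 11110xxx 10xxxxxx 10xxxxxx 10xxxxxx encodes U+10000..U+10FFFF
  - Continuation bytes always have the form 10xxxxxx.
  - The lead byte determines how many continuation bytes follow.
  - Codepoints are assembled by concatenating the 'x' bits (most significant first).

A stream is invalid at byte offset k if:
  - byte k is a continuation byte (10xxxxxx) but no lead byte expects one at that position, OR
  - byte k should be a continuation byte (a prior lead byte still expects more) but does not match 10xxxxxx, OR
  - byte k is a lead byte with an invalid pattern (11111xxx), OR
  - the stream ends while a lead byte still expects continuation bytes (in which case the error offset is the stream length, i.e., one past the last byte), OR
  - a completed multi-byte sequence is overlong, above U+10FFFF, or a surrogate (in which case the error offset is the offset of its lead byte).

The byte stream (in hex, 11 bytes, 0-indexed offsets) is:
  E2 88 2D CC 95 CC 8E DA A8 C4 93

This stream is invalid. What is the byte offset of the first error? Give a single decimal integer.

Answer: 2

Derivation:
Byte[0]=E2: 3-byte lead, need 2 cont bytes. acc=0x2
Byte[1]=88: continuation. acc=(acc<<6)|0x08=0x88
Byte[2]=2D: expected 10xxxxxx continuation. INVALID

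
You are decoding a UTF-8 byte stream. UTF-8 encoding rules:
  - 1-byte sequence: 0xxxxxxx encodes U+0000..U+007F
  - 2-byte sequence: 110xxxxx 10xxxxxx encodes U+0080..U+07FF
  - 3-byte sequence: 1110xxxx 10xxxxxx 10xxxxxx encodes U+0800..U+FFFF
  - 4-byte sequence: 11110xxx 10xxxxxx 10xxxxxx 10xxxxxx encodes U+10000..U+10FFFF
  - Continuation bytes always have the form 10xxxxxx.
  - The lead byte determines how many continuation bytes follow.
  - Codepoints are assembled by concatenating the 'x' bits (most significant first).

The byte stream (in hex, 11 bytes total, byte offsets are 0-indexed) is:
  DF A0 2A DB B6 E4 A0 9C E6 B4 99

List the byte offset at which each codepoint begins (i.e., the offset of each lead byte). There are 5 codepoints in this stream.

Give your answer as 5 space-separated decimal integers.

Answer: 0 2 3 5 8

Derivation:
Byte[0]=DF: 2-byte lead, need 1 cont bytes. acc=0x1F
Byte[1]=A0: continuation. acc=(acc<<6)|0x20=0x7E0
Completed: cp=U+07E0 (starts at byte 0)
Byte[2]=2A: 1-byte ASCII. cp=U+002A
Byte[3]=DB: 2-byte lead, need 1 cont bytes. acc=0x1B
Byte[4]=B6: continuation. acc=(acc<<6)|0x36=0x6F6
Completed: cp=U+06F6 (starts at byte 3)
Byte[5]=E4: 3-byte lead, need 2 cont bytes. acc=0x4
Byte[6]=A0: continuation. acc=(acc<<6)|0x20=0x120
Byte[7]=9C: continuation. acc=(acc<<6)|0x1C=0x481C
Completed: cp=U+481C (starts at byte 5)
Byte[8]=E6: 3-byte lead, need 2 cont bytes. acc=0x6
Byte[9]=B4: continuation. acc=(acc<<6)|0x34=0x1B4
Byte[10]=99: continuation. acc=(acc<<6)|0x19=0x6D19
Completed: cp=U+6D19 (starts at byte 8)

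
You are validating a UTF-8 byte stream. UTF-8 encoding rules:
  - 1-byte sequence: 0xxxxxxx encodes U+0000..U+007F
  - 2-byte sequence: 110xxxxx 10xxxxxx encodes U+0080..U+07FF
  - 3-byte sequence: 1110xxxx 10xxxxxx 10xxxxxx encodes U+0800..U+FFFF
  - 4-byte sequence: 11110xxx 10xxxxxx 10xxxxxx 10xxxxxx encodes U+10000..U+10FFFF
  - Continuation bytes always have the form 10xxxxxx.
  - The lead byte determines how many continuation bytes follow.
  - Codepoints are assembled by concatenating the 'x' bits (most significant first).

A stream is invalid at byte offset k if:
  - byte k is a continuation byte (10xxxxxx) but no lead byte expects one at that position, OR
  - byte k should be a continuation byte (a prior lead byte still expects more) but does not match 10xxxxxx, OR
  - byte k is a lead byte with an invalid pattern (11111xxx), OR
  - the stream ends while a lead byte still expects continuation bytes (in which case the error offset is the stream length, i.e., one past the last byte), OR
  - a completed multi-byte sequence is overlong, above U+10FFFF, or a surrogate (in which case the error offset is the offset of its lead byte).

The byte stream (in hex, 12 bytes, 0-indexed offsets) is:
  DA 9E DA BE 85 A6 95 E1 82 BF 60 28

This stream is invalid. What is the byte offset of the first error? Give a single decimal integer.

Byte[0]=DA: 2-byte lead, need 1 cont bytes. acc=0x1A
Byte[1]=9E: continuation. acc=(acc<<6)|0x1E=0x69E
Completed: cp=U+069E (starts at byte 0)
Byte[2]=DA: 2-byte lead, need 1 cont bytes. acc=0x1A
Byte[3]=BE: continuation. acc=(acc<<6)|0x3E=0x6BE
Completed: cp=U+06BE (starts at byte 2)
Byte[4]=85: INVALID lead byte (not 0xxx/110x/1110/11110)

Answer: 4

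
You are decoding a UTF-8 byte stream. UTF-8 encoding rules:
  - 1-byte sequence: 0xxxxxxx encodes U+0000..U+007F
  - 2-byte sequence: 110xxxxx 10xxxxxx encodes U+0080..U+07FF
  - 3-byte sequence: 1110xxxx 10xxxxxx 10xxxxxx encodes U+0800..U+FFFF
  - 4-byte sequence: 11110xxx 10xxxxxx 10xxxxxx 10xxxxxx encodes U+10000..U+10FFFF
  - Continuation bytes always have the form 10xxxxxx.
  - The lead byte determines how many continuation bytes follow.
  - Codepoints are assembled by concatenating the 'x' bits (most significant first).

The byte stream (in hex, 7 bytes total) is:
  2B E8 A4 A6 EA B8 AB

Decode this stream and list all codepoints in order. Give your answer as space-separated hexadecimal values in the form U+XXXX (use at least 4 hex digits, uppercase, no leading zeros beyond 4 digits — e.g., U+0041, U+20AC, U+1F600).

Byte[0]=2B: 1-byte ASCII. cp=U+002B
Byte[1]=E8: 3-byte lead, need 2 cont bytes. acc=0x8
Byte[2]=A4: continuation. acc=(acc<<6)|0x24=0x224
Byte[3]=A6: continuation. acc=(acc<<6)|0x26=0x8926
Completed: cp=U+8926 (starts at byte 1)
Byte[4]=EA: 3-byte lead, need 2 cont bytes. acc=0xA
Byte[5]=B8: continuation. acc=(acc<<6)|0x38=0x2B8
Byte[6]=AB: continuation. acc=(acc<<6)|0x2B=0xAE2B
Completed: cp=U+AE2B (starts at byte 4)

Answer: U+002B U+8926 U+AE2B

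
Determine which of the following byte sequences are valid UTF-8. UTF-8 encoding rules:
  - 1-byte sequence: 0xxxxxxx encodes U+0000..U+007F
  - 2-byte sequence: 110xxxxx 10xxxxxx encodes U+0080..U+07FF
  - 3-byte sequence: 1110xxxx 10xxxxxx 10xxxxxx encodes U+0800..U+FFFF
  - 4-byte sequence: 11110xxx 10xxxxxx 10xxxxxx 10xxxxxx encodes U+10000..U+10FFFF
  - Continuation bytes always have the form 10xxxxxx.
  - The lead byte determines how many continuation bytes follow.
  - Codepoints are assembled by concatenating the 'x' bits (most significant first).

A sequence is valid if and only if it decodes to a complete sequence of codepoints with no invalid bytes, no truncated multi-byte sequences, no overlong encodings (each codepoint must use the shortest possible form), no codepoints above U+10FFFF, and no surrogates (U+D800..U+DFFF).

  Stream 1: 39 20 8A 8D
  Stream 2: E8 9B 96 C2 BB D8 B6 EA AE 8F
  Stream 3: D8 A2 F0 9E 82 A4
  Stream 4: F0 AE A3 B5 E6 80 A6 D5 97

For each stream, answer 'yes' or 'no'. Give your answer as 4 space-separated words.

Stream 1: error at byte offset 2. INVALID
Stream 2: decodes cleanly. VALID
Stream 3: decodes cleanly. VALID
Stream 4: decodes cleanly. VALID

Answer: no yes yes yes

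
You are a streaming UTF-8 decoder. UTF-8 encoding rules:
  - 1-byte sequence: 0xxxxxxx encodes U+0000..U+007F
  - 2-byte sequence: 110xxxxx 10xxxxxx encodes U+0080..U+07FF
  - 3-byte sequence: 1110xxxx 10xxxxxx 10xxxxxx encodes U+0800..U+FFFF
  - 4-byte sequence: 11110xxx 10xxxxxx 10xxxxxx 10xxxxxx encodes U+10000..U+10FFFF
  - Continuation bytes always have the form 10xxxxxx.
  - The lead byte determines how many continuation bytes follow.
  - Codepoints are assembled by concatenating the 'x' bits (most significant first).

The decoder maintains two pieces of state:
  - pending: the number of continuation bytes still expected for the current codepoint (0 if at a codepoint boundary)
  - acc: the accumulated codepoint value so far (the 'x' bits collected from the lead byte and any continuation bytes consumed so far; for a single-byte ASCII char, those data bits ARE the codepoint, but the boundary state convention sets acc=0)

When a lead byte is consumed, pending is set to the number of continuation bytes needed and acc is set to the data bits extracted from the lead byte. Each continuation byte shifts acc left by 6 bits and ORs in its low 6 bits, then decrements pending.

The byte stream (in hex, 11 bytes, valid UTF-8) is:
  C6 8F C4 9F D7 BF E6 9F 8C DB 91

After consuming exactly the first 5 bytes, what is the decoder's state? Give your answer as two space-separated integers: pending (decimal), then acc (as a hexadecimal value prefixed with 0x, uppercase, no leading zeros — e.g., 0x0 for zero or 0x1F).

Byte[0]=C6: 2-byte lead. pending=1, acc=0x6
Byte[1]=8F: continuation. acc=(acc<<6)|0x0F=0x18F, pending=0
Byte[2]=C4: 2-byte lead. pending=1, acc=0x4
Byte[3]=9F: continuation. acc=(acc<<6)|0x1F=0x11F, pending=0
Byte[4]=D7: 2-byte lead. pending=1, acc=0x17

Answer: 1 0x17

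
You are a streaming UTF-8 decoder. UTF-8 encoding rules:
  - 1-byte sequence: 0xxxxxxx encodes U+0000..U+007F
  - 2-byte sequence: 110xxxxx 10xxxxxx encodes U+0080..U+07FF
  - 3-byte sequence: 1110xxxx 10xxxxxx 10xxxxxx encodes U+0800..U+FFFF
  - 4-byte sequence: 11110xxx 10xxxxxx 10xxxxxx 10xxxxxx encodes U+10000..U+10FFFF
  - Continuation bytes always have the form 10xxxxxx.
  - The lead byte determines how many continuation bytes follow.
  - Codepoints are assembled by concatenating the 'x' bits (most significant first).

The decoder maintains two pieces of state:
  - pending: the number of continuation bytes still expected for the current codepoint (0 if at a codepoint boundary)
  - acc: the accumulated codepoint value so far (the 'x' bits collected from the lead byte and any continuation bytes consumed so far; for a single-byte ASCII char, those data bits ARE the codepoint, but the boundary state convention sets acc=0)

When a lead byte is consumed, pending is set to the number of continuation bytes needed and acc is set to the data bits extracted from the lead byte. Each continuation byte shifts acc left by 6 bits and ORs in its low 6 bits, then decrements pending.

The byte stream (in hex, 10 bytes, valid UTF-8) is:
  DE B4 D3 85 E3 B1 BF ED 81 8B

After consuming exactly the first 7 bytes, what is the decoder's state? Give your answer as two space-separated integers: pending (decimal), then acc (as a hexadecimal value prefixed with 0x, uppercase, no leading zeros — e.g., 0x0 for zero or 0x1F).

Byte[0]=DE: 2-byte lead. pending=1, acc=0x1E
Byte[1]=B4: continuation. acc=(acc<<6)|0x34=0x7B4, pending=0
Byte[2]=D3: 2-byte lead. pending=1, acc=0x13
Byte[3]=85: continuation. acc=(acc<<6)|0x05=0x4C5, pending=0
Byte[4]=E3: 3-byte lead. pending=2, acc=0x3
Byte[5]=B1: continuation. acc=(acc<<6)|0x31=0xF1, pending=1
Byte[6]=BF: continuation. acc=(acc<<6)|0x3F=0x3C7F, pending=0

Answer: 0 0x3C7F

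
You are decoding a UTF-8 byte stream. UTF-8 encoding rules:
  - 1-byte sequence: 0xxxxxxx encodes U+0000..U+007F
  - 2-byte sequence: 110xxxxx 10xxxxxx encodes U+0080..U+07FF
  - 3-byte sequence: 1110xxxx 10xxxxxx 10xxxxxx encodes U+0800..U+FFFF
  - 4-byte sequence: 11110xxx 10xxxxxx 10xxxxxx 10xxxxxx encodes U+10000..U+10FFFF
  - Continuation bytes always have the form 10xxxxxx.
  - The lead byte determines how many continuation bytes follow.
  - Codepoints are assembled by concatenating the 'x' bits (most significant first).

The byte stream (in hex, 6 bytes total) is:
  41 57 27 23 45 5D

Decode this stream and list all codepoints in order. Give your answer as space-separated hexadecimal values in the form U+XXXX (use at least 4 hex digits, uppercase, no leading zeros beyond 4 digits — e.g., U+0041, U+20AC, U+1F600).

Answer: U+0041 U+0057 U+0027 U+0023 U+0045 U+005D

Derivation:
Byte[0]=41: 1-byte ASCII. cp=U+0041
Byte[1]=57: 1-byte ASCII. cp=U+0057
Byte[2]=27: 1-byte ASCII. cp=U+0027
Byte[3]=23: 1-byte ASCII. cp=U+0023
Byte[4]=45: 1-byte ASCII. cp=U+0045
Byte[5]=5D: 1-byte ASCII. cp=U+005D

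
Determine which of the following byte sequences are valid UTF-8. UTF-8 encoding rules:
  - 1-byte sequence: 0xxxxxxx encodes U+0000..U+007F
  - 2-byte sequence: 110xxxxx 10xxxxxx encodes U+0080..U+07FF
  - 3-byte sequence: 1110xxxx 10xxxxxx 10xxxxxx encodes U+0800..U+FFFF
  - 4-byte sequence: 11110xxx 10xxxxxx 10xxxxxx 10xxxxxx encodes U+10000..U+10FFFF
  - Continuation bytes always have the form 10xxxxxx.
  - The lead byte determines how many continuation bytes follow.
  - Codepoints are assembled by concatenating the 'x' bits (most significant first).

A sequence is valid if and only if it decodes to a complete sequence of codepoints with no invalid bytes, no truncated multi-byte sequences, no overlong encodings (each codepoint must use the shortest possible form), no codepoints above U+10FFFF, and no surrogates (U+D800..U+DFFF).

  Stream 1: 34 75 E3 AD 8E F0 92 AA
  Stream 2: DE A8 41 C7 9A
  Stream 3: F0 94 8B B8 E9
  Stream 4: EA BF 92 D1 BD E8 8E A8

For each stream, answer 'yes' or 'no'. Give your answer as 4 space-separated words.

Stream 1: error at byte offset 8. INVALID
Stream 2: decodes cleanly. VALID
Stream 3: error at byte offset 5. INVALID
Stream 4: decodes cleanly. VALID

Answer: no yes no yes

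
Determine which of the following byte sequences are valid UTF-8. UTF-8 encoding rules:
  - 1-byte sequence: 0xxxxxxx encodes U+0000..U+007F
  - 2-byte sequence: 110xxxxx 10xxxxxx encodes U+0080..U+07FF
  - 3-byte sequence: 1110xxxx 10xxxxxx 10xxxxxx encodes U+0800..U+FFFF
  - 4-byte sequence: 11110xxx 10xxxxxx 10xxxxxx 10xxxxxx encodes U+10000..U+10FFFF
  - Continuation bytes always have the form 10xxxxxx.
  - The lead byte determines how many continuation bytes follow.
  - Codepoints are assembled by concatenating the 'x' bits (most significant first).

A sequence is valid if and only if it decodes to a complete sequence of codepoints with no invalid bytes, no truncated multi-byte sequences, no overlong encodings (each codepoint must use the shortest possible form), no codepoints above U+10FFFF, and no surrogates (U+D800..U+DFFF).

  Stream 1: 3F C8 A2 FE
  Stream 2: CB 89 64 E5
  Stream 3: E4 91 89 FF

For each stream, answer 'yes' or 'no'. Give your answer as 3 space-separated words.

Answer: no no no

Derivation:
Stream 1: error at byte offset 3. INVALID
Stream 2: error at byte offset 4. INVALID
Stream 3: error at byte offset 3. INVALID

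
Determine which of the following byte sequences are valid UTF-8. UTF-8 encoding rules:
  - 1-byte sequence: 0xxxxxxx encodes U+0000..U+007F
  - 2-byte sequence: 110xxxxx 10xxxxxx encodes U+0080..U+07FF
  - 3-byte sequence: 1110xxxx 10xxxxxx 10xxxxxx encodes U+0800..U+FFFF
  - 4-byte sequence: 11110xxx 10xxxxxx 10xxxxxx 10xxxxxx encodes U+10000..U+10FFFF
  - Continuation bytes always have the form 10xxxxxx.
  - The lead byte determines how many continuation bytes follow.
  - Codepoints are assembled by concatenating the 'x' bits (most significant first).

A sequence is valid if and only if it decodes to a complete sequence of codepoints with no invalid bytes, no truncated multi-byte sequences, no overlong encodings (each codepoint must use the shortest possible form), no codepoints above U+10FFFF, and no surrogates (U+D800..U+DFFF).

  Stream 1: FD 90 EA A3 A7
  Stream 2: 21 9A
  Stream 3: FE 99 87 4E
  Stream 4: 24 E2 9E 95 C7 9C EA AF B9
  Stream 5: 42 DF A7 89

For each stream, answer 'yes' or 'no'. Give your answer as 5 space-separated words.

Answer: no no no yes no

Derivation:
Stream 1: error at byte offset 0. INVALID
Stream 2: error at byte offset 1. INVALID
Stream 3: error at byte offset 0. INVALID
Stream 4: decodes cleanly. VALID
Stream 5: error at byte offset 3. INVALID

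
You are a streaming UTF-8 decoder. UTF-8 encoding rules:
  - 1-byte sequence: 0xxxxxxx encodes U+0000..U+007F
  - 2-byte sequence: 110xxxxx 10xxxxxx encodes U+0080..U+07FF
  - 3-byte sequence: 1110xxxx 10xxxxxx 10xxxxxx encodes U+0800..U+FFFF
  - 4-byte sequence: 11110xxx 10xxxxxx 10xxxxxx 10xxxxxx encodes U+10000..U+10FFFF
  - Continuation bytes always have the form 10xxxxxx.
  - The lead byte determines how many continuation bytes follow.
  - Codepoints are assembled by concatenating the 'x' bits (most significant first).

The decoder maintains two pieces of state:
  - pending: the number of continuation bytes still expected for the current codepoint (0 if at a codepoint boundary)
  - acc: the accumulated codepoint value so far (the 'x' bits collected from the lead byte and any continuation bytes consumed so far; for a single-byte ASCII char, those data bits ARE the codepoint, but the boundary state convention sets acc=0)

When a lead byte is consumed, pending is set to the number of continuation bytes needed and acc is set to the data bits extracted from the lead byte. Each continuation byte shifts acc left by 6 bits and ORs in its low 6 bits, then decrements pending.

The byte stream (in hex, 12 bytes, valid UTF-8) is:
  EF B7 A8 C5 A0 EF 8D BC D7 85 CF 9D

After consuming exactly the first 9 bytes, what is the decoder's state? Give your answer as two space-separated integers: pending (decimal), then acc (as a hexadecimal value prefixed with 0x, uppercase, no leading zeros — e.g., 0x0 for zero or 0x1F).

Answer: 1 0x17

Derivation:
Byte[0]=EF: 3-byte lead. pending=2, acc=0xF
Byte[1]=B7: continuation. acc=(acc<<6)|0x37=0x3F7, pending=1
Byte[2]=A8: continuation. acc=(acc<<6)|0x28=0xFDE8, pending=0
Byte[3]=C5: 2-byte lead. pending=1, acc=0x5
Byte[4]=A0: continuation. acc=(acc<<6)|0x20=0x160, pending=0
Byte[5]=EF: 3-byte lead. pending=2, acc=0xF
Byte[6]=8D: continuation. acc=(acc<<6)|0x0D=0x3CD, pending=1
Byte[7]=BC: continuation. acc=(acc<<6)|0x3C=0xF37C, pending=0
Byte[8]=D7: 2-byte lead. pending=1, acc=0x17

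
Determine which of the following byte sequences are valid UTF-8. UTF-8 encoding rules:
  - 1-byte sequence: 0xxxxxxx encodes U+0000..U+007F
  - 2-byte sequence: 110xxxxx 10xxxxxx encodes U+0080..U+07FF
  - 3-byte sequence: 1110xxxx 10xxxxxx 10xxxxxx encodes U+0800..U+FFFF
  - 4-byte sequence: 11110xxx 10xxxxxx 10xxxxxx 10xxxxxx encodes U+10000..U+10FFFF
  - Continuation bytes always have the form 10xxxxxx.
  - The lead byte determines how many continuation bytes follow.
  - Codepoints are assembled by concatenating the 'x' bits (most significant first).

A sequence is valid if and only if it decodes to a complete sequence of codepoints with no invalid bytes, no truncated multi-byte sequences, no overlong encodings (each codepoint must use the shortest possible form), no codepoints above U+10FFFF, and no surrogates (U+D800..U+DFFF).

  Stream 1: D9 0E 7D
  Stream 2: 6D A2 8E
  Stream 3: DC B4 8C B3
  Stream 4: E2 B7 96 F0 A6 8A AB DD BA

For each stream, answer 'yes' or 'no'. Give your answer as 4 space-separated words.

Answer: no no no yes

Derivation:
Stream 1: error at byte offset 1. INVALID
Stream 2: error at byte offset 1. INVALID
Stream 3: error at byte offset 2. INVALID
Stream 4: decodes cleanly. VALID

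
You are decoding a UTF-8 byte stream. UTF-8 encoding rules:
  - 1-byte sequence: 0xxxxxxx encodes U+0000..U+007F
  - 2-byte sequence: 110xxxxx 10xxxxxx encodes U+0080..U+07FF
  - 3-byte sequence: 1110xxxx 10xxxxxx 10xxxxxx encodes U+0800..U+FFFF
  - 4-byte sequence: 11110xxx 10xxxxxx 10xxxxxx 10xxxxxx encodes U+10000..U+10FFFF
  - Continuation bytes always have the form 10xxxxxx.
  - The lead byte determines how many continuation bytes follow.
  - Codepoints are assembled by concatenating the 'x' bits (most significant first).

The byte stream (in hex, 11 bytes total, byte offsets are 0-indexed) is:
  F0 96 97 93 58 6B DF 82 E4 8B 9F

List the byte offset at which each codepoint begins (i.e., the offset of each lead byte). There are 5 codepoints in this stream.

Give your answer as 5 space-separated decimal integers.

Byte[0]=F0: 4-byte lead, need 3 cont bytes. acc=0x0
Byte[1]=96: continuation. acc=(acc<<6)|0x16=0x16
Byte[2]=97: continuation. acc=(acc<<6)|0x17=0x597
Byte[3]=93: continuation. acc=(acc<<6)|0x13=0x165D3
Completed: cp=U+165D3 (starts at byte 0)
Byte[4]=58: 1-byte ASCII. cp=U+0058
Byte[5]=6B: 1-byte ASCII. cp=U+006B
Byte[6]=DF: 2-byte lead, need 1 cont bytes. acc=0x1F
Byte[7]=82: continuation. acc=(acc<<6)|0x02=0x7C2
Completed: cp=U+07C2 (starts at byte 6)
Byte[8]=E4: 3-byte lead, need 2 cont bytes. acc=0x4
Byte[9]=8B: continuation. acc=(acc<<6)|0x0B=0x10B
Byte[10]=9F: continuation. acc=(acc<<6)|0x1F=0x42DF
Completed: cp=U+42DF (starts at byte 8)

Answer: 0 4 5 6 8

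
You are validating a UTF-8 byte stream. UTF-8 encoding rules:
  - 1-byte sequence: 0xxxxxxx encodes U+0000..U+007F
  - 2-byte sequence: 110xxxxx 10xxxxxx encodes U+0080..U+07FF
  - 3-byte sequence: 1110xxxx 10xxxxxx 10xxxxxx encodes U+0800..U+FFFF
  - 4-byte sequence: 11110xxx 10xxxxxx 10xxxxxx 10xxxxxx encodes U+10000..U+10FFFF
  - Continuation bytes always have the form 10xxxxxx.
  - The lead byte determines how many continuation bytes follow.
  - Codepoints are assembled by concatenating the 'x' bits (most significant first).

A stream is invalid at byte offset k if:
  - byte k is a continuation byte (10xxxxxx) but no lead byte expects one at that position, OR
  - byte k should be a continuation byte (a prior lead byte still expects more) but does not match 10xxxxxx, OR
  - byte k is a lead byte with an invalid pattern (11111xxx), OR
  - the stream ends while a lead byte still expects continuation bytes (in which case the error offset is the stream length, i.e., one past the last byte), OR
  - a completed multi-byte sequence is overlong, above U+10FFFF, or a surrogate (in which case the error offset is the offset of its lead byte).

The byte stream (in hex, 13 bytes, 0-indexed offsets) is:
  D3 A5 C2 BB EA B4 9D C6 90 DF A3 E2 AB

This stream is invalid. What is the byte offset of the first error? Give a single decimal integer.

Byte[0]=D3: 2-byte lead, need 1 cont bytes. acc=0x13
Byte[1]=A5: continuation. acc=(acc<<6)|0x25=0x4E5
Completed: cp=U+04E5 (starts at byte 0)
Byte[2]=C2: 2-byte lead, need 1 cont bytes. acc=0x2
Byte[3]=BB: continuation. acc=(acc<<6)|0x3B=0xBB
Completed: cp=U+00BB (starts at byte 2)
Byte[4]=EA: 3-byte lead, need 2 cont bytes. acc=0xA
Byte[5]=B4: continuation. acc=(acc<<6)|0x34=0x2B4
Byte[6]=9D: continuation. acc=(acc<<6)|0x1D=0xAD1D
Completed: cp=U+AD1D (starts at byte 4)
Byte[7]=C6: 2-byte lead, need 1 cont bytes. acc=0x6
Byte[8]=90: continuation. acc=(acc<<6)|0x10=0x190
Completed: cp=U+0190 (starts at byte 7)
Byte[9]=DF: 2-byte lead, need 1 cont bytes. acc=0x1F
Byte[10]=A3: continuation. acc=(acc<<6)|0x23=0x7E3
Completed: cp=U+07E3 (starts at byte 9)
Byte[11]=E2: 3-byte lead, need 2 cont bytes. acc=0x2
Byte[12]=AB: continuation. acc=(acc<<6)|0x2B=0xAB
Byte[13]: stream ended, expected continuation. INVALID

Answer: 13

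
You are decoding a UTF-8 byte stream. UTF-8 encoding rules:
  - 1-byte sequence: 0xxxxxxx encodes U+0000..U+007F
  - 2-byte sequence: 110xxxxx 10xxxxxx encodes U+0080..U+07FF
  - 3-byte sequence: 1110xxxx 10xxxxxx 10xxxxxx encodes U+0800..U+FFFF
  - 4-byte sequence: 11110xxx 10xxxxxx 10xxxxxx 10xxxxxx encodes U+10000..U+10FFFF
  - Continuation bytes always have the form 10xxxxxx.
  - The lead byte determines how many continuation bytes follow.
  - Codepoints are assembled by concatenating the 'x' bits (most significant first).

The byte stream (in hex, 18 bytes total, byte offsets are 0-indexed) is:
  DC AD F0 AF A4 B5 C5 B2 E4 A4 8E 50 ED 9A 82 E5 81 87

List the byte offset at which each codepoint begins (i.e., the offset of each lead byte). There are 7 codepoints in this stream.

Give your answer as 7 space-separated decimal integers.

Byte[0]=DC: 2-byte lead, need 1 cont bytes. acc=0x1C
Byte[1]=AD: continuation. acc=(acc<<6)|0x2D=0x72D
Completed: cp=U+072D (starts at byte 0)
Byte[2]=F0: 4-byte lead, need 3 cont bytes. acc=0x0
Byte[3]=AF: continuation. acc=(acc<<6)|0x2F=0x2F
Byte[4]=A4: continuation. acc=(acc<<6)|0x24=0xBE4
Byte[5]=B5: continuation. acc=(acc<<6)|0x35=0x2F935
Completed: cp=U+2F935 (starts at byte 2)
Byte[6]=C5: 2-byte lead, need 1 cont bytes. acc=0x5
Byte[7]=B2: continuation. acc=(acc<<6)|0x32=0x172
Completed: cp=U+0172 (starts at byte 6)
Byte[8]=E4: 3-byte lead, need 2 cont bytes. acc=0x4
Byte[9]=A4: continuation. acc=(acc<<6)|0x24=0x124
Byte[10]=8E: continuation. acc=(acc<<6)|0x0E=0x490E
Completed: cp=U+490E (starts at byte 8)
Byte[11]=50: 1-byte ASCII. cp=U+0050
Byte[12]=ED: 3-byte lead, need 2 cont bytes. acc=0xD
Byte[13]=9A: continuation. acc=(acc<<6)|0x1A=0x35A
Byte[14]=82: continuation. acc=(acc<<6)|0x02=0xD682
Completed: cp=U+D682 (starts at byte 12)
Byte[15]=E5: 3-byte lead, need 2 cont bytes. acc=0x5
Byte[16]=81: continuation. acc=(acc<<6)|0x01=0x141
Byte[17]=87: continuation. acc=(acc<<6)|0x07=0x5047
Completed: cp=U+5047 (starts at byte 15)

Answer: 0 2 6 8 11 12 15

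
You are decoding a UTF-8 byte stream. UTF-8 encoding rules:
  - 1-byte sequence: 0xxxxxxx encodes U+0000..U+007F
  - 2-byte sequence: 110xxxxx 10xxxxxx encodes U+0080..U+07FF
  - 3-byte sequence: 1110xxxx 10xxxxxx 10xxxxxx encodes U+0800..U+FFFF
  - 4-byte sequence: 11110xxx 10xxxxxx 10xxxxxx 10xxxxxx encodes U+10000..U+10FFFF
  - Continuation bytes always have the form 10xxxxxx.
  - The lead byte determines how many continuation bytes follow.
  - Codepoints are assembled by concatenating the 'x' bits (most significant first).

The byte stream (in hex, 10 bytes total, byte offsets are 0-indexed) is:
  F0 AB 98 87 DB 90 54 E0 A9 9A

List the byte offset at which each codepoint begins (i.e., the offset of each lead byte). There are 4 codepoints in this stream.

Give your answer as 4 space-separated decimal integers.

Answer: 0 4 6 7

Derivation:
Byte[0]=F0: 4-byte lead, need 3 cont bytes. acc=0x0
Byte[1]=AB: continuation. acc=(acc<<6)|0x2B=0x2B
Byte[2]=98: continuation. acc=(acc<<6)|0x18=0xAD8
Byte[3]=87: continuation. acc=(acc<<6)|0x07=0x2B607
Completed: cp=U+2B607 (starts at byte 0)
Byte[4]=DB: 2-byte lead, need 1 cont bytes. acc=0x1B
Byte[5]=90: continuation. acc=(acc<<6)|0x10=0x6D0
Completed: cp=U+06D0 (starts at byte 4)
Byte[6]=54: 1-byte ASCII. cp=U+0054
Byte[7]=E0: 3-byte lead, need 2 cont bytes. acc=0x0
Byte[8]=A9: continuation. acc=(acc<<6)|0x29=0x29
Byte[9]=9A: continuation. acc=(acc<<6)|0x1A=0xA5A
Completed: cp=U+0A5A (starts at byte 7)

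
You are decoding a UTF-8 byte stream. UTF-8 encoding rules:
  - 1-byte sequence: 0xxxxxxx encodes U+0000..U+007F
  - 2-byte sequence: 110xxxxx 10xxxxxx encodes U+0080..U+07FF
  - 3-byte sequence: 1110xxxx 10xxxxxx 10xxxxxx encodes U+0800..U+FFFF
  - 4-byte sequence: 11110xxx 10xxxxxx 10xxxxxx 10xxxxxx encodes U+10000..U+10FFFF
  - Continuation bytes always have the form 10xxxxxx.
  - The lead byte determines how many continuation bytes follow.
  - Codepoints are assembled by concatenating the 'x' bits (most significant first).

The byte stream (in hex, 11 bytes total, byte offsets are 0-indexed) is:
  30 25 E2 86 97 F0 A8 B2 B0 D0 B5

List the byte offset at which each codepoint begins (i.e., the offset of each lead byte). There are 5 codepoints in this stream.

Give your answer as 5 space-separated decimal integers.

Answer: 0 1 2 5 9

Derivation:
Byte[0]=30: 1-byte ASCII. cp=U+0030
Byte[1]=25: 1-byte ASCII. cp=U+0025
Byte[2]=E2: 3-byte lead, need 2 cont bytes. acc=0x2
Byte[3]=86: continuation. acc=(acc<<6)|0x06=0x86
Byte[4]=97: continuation. acc=(acc<<6)|0x17=0x2197
Completed: cp=U+2197 (starts at byte 2)
Byte[5]=F0: 4-byte lead, need 3 cont bytes. acc=0x0
Byte[6]=A8: continuation. acc=(acc<<6)|0x28=0x28
Byte[7]=B2: continuation. acc=(acc<<6)|0x32=0xA32
Byte[8]=B0: continuation. acc=(acc<<6)|0x30=0x28CB0
Completed: cp=U+28CB0 (starts at byte 5)
Byte[9]=D0: 2-byte lead, need 1 cont bytes. acc=0x10
Byte[10]=B5: continuation. acc=(acc<<6)|0x35=0x435
Completed: cp=U+0435 (starts at byte 9)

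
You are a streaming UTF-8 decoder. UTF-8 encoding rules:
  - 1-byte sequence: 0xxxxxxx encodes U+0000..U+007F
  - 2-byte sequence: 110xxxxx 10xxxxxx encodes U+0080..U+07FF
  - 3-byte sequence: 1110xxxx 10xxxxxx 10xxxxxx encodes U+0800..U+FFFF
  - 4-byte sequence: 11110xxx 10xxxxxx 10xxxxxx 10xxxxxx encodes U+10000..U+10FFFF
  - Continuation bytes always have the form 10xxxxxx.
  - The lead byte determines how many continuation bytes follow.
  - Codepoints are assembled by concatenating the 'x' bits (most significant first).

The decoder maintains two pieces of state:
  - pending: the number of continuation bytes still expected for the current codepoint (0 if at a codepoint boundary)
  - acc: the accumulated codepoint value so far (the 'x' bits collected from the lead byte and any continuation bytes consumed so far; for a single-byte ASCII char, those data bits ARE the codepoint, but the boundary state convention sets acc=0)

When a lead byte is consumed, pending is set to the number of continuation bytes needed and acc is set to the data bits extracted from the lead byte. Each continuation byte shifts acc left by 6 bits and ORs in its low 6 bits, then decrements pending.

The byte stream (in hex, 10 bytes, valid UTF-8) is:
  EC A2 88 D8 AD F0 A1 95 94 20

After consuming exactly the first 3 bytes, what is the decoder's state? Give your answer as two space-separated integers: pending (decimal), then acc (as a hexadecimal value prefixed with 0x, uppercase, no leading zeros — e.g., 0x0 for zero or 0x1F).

Byte[0]=EC: 3-byte lead. pending=2, acc=0xC
Byte[1]=A2: continuation. acc=(acc<<6)|0x22=0x322, pending=1
Byte[2]=88: continuation. acc=(acc<<6)|0x08=0xC888, pending=0

Answer: 0 0xC888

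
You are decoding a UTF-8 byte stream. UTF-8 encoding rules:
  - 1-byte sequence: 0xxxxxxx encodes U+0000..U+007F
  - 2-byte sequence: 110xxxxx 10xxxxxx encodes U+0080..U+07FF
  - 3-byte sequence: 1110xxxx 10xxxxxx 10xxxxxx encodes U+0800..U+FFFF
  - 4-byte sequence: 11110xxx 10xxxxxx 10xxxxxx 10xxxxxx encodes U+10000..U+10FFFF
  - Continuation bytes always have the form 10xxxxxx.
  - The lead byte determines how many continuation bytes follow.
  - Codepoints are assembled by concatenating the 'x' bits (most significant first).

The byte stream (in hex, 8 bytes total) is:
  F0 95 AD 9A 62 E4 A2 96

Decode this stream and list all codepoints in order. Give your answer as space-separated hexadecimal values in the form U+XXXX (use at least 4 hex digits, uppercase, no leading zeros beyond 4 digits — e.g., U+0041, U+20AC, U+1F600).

Byte[0]=F0: 4-byte lead, need 3 cont bytes. acc=0x0
Byte[1]=95: continuation. acc=(acc<<6)|0x15=0x15
Byte[2]=AD: continuation. acc=(acc<<6)|0x2D=0x56D
Byte[3]=9A: continuation. acc=(acc<<6)|0x1A=0x15B5A
Completed: cp=U+15B5A (starts at byte 0)
Byte[4]=62: 1-byte ASCII. cp=U+0062
Byte[5]=E4: 3-byte lead, need 2 cont bytes. acc=0x4
Byte[6]=A2: continuation. acc=(acc<<6)|0x22=0x122
Byte[7]=96: continuation. acc=(acc<<6)|0x16=0x4896
Completed: cp=U+4896 (starts at byte 5)

Answer: U+15B5A U+0062 U+4896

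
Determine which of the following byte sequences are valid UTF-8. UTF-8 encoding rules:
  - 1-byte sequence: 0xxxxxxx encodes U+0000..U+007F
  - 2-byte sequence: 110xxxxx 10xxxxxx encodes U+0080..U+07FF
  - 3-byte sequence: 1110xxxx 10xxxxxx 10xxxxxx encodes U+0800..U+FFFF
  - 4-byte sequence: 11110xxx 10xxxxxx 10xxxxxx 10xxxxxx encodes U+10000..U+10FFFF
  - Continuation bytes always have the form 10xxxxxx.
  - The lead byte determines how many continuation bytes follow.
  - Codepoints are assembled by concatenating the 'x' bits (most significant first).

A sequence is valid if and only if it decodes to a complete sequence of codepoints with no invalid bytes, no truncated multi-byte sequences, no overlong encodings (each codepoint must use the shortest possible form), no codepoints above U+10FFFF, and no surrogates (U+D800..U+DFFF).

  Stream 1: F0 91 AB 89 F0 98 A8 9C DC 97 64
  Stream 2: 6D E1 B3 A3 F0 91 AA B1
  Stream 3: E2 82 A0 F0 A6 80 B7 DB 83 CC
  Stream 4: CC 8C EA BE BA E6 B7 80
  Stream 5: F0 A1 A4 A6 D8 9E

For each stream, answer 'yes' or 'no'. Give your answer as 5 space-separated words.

Stream 1: decodes cleanly. VALID
Stream 2: decodes cleanly. VALID
Stream 3: error at byte offset 10. INVALID
Stream 4: decodes cleanly. VALID
Stream 5: decodes cleanly. VALID

Answer: yes yes no yes yes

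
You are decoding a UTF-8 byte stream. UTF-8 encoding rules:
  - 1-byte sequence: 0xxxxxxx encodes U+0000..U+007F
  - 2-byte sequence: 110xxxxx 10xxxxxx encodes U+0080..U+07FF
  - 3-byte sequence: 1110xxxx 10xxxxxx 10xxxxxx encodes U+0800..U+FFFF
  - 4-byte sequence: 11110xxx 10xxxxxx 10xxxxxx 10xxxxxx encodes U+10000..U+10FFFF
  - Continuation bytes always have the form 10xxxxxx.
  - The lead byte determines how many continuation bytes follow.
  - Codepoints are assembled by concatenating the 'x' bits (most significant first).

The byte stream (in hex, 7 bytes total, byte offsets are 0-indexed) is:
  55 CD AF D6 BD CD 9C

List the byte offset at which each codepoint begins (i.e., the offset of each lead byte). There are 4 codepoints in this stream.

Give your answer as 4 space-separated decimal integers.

Answer: 0 1 3 5

Derivation:
Byte[0]=55: 1-byte ASCII. cp=U+0055
Byte[1]=CD: 2-byte lead, need 1 cont bytes. acc=0xD
Byte[2]=AF: continuation. acc=(acc<<6)|0x2F=0x36F
Completed: cp=U+036F (starts at byte 1)
Byte[3]=D6: 2-byte lead, need 1 cont bytes. acc=0x16
Byte[4]=BD: continuation. acc=(acc<<6)|0x3D=0x5BD
Completed: cp=U+05BD (starts at byte 3)
Byte[5]=CD: 2-byte lead, need 1 cont bytes. acc=0xD
Byte[6]=9C: continuation. acc=(acc<<6)|0x1C=0x35C
Completed: cp=U+035C (starts at byte 5)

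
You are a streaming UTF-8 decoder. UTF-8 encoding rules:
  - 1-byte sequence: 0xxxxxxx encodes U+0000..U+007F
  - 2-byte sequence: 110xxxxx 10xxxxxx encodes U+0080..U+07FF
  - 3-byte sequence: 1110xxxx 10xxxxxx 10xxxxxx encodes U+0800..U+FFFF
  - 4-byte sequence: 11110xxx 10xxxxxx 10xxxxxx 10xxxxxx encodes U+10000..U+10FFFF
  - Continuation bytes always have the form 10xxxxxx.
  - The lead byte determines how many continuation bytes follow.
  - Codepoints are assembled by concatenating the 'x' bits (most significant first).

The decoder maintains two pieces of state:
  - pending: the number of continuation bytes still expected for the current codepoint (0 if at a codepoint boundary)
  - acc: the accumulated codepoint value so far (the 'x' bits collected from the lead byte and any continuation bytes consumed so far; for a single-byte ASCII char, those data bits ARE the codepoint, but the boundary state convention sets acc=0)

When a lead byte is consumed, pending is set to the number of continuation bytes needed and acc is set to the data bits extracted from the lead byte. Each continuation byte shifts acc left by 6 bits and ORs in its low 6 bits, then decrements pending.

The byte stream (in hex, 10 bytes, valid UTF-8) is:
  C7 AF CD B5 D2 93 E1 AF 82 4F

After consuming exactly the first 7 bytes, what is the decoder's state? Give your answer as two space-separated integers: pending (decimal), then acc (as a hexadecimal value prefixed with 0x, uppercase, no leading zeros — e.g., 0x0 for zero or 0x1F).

Answer: 2 0x1

Derivation:
Byte[0]=C7: 2-byte lead. pending=1, acc=0x7
Byte[1]=AF: continuation. acc=(acc<<6)|0x2F=0x1EF, pending=0
Byte[2]=CD: 2-byte lead. pending=1, acc=0xD
Byte[3]=B5: continuation. acc=(acc<<6)|0x35=0x375, pending=0
Byte[4]=D2: 2-byte lead. pending=1, acc=0x12
Byte[5]=93: continuation. acc=(acc<<6)|0x13=0x493, pending=0
Byte[6]=E1: 3-byte lead. pending=2, acc=0x1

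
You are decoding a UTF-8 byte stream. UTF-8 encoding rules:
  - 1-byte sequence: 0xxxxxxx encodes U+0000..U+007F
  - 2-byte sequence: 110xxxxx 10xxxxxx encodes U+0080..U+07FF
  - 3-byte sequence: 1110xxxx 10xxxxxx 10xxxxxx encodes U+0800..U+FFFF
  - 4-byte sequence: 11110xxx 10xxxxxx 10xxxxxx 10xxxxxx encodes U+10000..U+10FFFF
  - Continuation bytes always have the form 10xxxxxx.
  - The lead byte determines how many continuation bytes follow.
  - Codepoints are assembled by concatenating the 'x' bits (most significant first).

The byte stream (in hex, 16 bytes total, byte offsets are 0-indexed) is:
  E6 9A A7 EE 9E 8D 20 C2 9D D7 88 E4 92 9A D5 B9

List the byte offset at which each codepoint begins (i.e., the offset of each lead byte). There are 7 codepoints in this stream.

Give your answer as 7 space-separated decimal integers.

Answer: 0 3 6 7 9 11 14

Derivation:
Byte[0]=E6: 3-byte lead, need 2 cont bytes. acc=0x6
Byte[1]=9A: continuation. acc=(acc<<6)|0x1A=0x19A
Byte[2]=A7: continuation. acc=(acc<<6)|0x27=0x66A7
Completed: cp=U+66A7 (starts at byte 0)
Byte[3]=EE: 3-byte lead, need 2 cont bytes. acc=0xE
Byte[4]=9E: continuation. acc=(acc<<6)|0x1E=0x39E
Byte[5]=8D: continuation. acc=(acc<<6)|0x0D=0xE78D
Completed: cp=U+E78D (starts at byte 3)
Byte[6]=20: 1-byte ASCII. cp=U+0020
Byte[7]=C2: 2-byte lead, need 1 cont bytes. acc=0x2
Byte[8]=9D: continuation. acc=(acc<<6)|0x1D=0x9D
Completed: cp=U+009D (starts at byte 7)
Byte[9]=D7: 2-byte lead, need 1 cont bytes. acc=0x17
Byte[10]=88: continuation. acc=(acc<<6)|0x08=0x5C8
Completed: cp=U+05C8 (starts at byte 9)
Byte[11]=E4: 3-byte lead, need 2 cont bytes. acc=0x4
Byte[12]=92: continuation. acc=(acc<<6)|0x12=0x112
Byte[13]=9A: continuation. acc=(acc<<6)|0x1A=0x449A
Completed: cp=U+449A (starts at byte 11)
Byte[14]=D5: 2-byte lead, need 1 cont bytes. acc=0x15
Byte[15]=B9: continuation. acc=(acc<<6)|0x39=0x579
Completed: cp=U+0579 (starts at byte 14)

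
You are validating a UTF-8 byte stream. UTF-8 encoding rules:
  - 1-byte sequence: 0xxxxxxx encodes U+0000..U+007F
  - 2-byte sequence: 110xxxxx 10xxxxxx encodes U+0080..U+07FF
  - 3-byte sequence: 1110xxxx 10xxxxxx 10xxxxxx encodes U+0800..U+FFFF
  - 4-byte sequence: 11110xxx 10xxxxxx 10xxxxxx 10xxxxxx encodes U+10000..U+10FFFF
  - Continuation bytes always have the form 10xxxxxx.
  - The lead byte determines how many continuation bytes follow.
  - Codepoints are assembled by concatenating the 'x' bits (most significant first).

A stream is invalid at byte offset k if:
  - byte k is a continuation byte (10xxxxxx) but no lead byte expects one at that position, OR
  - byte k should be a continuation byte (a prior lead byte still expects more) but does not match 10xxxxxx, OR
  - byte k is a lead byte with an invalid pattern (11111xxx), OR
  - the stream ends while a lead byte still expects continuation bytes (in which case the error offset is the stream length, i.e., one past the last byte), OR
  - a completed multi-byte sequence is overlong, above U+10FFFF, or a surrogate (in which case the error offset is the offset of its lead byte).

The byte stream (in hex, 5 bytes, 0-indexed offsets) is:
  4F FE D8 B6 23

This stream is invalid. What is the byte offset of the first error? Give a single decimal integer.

Byte[0]=4F: 1-byte ASCII. cp=U+004F
Byte[1]=FE: INVALID lead byte (not 0xxx/110x/1110/11110)

Answer: 1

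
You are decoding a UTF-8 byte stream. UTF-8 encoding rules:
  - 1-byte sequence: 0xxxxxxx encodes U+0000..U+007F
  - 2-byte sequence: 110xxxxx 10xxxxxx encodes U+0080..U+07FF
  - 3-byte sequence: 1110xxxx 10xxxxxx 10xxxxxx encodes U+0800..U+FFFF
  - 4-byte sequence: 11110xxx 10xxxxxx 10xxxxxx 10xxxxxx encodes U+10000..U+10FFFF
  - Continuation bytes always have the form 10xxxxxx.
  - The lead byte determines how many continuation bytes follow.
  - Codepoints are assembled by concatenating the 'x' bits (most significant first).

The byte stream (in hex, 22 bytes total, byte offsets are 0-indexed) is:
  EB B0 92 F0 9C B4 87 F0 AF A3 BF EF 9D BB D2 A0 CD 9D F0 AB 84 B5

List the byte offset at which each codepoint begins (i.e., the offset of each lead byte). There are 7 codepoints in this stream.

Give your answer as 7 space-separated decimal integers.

Byte[0]=EB: 3-byte lead, need 2 cont bytes. acc=0xB
Byte[1]=B0: continuation. acc=(acc<<6)|0x30=0x2F0
Byte[2]=92: continuation. acc=(acc<<6)|0x12=0xBC12
Completed: cp=U+BC12 (starts at byte 0)
Byte[3]=F0: 4-byte lead, need 3 cont bytes. acc=0x0
Byte[4]=9C: continuation. acc=(acc<<6)|0x1C=0x1C
Byte[5]=B4: continuation. acc=(acc<<6)|0x34=0x734
Byte[6]=87: continuation. acc=(acc<<6)|0x07=0x1CD07
Completed: cp=U+1CD07 (starts at byte 3)
Byte[7]=F0: 4-byte lead, need 3 cont bytes. acc=0x0
Byte[8]=AF: continuation. acc=(acc<<6)|0x2F=0x2F
Byte[9]=A3: continuation. acc=(acc<<6)|0x23=0xBE3
Byte[10]=BF: continuation. acc=(acc<<6)|0x3F=0x2F8FF
Completed: cp=U+2F8FF (starts at byte 7)
Byte[11]=EF: 3-byte lead, need 2 cont bytes. acc=0xF
Byte[12]=9D: continuation. acc=(acc<<6)|0x1D=0x3DD
Byte[13]=BB: continuation. acc=(acc<<6)|0x3B=0xF77B
Completed: cp=U+F77B (starts at byte 11)
Byte[14]=D2: 2-byte lead, need 1 cont bytes. acc=0x12
Byte[15]=A0: continuation. acc=(acc<<6)|0x20=0x4A0
Completed: cp=U+04A0 (starts at byte 14)
Byte[16]=CD: 2-byte lead, need 1 cont bytes. acc=0xD
Byte[17]=9D: continuation. acc=(acc<<6)|0x1D=0x35D
Completed: cp=U+035D (starts at byte 16)
Byte[18]=F0: 4-byte lead, need 3 cont bytes. acc=0x0
Byte[19]=AB: continuation. acc=(acc<<6)|0x2B=0x2B
Byte[20]=84: continuation. acc=(acc<<6)|0x04=0xAC4
Byte[21]=B5: continuation. acc=(acc<<6)|0x35=0x2B135
Completed: cp=U+2B135 (starts at byte 18)

Answer: 0 3 7 11 14 16 18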